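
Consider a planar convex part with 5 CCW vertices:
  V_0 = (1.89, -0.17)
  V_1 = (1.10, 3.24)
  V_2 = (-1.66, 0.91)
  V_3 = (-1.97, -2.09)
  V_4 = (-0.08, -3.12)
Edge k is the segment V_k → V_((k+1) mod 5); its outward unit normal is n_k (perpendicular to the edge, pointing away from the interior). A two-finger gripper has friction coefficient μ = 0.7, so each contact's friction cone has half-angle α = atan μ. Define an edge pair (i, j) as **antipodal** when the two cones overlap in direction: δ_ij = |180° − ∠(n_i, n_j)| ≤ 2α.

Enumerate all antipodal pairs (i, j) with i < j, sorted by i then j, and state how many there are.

count = 6; pairs: (0,1), (0,2), (0,3), (1,3), (1,4), (2,4)

α = atan 0.7 = 34.99°;  2α = 69.98°
n_0 = (+0.9742, +0.2257)
n_1 = (-0.6451, +0.7641)
n_2 = (-0.9947, +0.1028)
n_3 = (-0.4785, -0.8781)
n_4 = (+0.8316, -0.5554)
  (0,1): δ = 62.87°  ✓
  (0,2): δ = 18.94°  ✓
  (0,3): δ = 48.37°  ✓
  (0,4): δ = 133.22°  ·
  (1,2): δ = 136.07°  ·
  (1,3): δ = 68.76°  ✓
  (1,4): δ = 16.09°  ✓
  (2,3): δ = 112.69°  ·
  (2,4): δ = 27.84°  ✓
  (3,4): δ = 95.15°  ·
antipodal pairs: 6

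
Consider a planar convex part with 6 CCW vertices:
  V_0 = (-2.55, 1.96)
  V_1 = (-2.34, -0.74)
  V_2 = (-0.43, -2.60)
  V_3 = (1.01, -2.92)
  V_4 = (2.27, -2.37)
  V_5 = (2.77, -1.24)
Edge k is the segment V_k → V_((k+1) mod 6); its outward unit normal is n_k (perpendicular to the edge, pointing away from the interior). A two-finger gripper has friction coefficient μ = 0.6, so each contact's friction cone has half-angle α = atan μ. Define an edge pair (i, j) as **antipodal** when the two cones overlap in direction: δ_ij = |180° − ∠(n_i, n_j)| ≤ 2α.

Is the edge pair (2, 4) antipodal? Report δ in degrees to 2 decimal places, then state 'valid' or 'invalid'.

α = atan 0.6 = 30.96°;  2α = 61.93°
edge 2: e_2 = (+1.44, -0.32);  n_2 = (-0.2169, -0.9762)
edge 4: e_4 = (+0.50, +1.13);  n_4 = (+0.9145, -0.4046)
∠(n_2, n_4) = 78.66°
δ = |180° − 78.66°| = 101.34°
101.34° > 2α = 61.93°  →  invalid

δ = 101.34°, invalid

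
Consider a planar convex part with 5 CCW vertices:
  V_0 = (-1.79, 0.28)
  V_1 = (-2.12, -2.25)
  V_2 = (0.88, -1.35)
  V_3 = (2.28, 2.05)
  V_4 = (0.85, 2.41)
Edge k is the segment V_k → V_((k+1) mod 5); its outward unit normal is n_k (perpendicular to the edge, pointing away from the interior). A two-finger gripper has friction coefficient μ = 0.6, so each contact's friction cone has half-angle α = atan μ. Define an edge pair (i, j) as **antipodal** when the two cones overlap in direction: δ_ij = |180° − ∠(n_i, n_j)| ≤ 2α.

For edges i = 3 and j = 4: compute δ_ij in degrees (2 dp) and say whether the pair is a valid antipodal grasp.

α = atan 0.6 = 30.96°;  2α = 61.93°
edge 3: e_3 = (-1.43, +0.36);  n_3 = (+0.2441, +0.9697)
edge 4: e_4 = (-2.64, -2.13);  n_4 = (-0.6279, +0.7783)
∠(n_3, n_4) = 53.03°
δ = |180° − 53.03°| = 126.97°
126.97° > 2α = 61.93°  →  invalid

δ = 126.97°, invalid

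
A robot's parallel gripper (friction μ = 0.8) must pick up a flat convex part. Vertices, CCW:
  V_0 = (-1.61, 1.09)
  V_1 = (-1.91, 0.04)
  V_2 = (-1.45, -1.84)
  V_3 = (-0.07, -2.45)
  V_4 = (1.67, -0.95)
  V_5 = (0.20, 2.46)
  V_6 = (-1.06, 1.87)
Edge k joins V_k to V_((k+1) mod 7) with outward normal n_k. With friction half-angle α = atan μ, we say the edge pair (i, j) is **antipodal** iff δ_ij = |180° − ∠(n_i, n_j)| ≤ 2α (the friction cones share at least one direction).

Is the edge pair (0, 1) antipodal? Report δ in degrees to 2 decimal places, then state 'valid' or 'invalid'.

δ = 150.31°, invalid

α = atan 0.8 = 38.66°;  2α = 77.32°
edge 0: e_0 = (-0.30, -1.05);  n_0 = (-0.9615, +0.2747)
edge 1: e_1 = (+0.46, -1.88);  n_1 = (-0.9713, -0.2377)
∠(n_0, n_1) = 29.69°
δ = |180° − 29.69°| = 150.31°
150.31° > 2α = 77.32°  →  invalid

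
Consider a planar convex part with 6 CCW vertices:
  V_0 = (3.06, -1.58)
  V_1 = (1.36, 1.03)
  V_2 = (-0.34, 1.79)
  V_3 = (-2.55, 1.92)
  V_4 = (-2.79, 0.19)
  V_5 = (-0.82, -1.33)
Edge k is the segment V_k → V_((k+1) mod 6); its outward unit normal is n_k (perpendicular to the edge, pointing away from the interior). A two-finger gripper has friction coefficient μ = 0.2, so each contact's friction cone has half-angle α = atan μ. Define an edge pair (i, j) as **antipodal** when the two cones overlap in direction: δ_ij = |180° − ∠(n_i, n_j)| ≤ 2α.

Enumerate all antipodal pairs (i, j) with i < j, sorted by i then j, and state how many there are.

α = atan 0.2 = 11.31°;  2α = 22.62°
n_0 = (+0.8379, +0.5458)
n_1 = (+0.4081, +0.9129)
n_2 = (+0.0587, +0.9983)
n_3 = (-0.9905, +0.1374)
n_4 = (-0.6109, -0.7917)
n_5 = (-0.0643, -0.9979)
  (0,1): δ = 147.17°  ·
  (0,2): δ = 126.44°  ·
  (0,3): δ = 40.98°  ·
  (0,4): δ = 19.27°  ✓
  (0,5): δ = 53.24°  ·
  (1,2): δ = 159.28°  ·
  (1,3): δ = 73.81°  ·
  (1,4): δ = 13.57°  ✓
  (1,5): δ = 20.40°  ✓
  (2,3): δ = 94.53°  ·
  (2,4): δ = 34.29°  ·
  (2,5): δ = 0.32°  ✓
  (3,4): δ = 119.75°  ·
  (3,5): δ = 85.79°  ·
  (4,5): δ = 146.03°  ·
antipodal pairs: 4

count = 4; pairs: (0,4), (1,4), (1,5), (2,5)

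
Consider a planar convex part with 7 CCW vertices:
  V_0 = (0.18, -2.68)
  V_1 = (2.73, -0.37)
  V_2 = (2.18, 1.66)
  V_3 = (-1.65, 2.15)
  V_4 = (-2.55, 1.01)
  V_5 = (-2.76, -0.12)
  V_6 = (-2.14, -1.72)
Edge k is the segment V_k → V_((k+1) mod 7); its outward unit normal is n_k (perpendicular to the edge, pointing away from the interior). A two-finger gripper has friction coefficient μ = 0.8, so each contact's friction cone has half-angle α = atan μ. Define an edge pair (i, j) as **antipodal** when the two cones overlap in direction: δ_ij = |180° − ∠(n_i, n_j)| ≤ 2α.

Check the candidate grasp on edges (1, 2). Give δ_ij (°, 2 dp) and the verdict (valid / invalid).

δ = 112.45°, invalid

α = atan 0.8 = 38.66°;  2α = 77.32°
edge 1: e_1 = (-0.55, +2.03);  n_1 = (+0.9652, +0.2615)
edge 2: e_2 = (-3.83, +0.49);  n_2 = (+0.1269, +0.9919)
∠(n_1, n_2) = 67.55°
δ = |180° − 67.55°| = 112.45°
112.45° > 2α = 77.32°  →  invalid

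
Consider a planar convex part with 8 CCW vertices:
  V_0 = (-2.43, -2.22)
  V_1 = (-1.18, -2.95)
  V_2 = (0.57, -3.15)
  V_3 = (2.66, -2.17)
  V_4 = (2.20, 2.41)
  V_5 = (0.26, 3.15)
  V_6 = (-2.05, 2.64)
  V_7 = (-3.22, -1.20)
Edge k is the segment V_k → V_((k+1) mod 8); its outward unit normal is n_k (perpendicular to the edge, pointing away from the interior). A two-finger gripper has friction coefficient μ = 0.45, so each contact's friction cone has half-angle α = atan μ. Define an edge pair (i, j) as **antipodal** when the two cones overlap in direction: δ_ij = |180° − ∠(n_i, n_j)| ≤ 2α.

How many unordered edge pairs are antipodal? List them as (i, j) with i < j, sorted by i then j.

α = atan 0.45 = 24.23°;  2α = 48.46°
n_0 = (-0.5043, -0.8635)
n_1 = (-0.1135, -0.9935)
n_2 = (+0.4245, -0.9054)
n_3 = (+0.9950, +0.0999)
n_4 = (+0.3564, +0.9343)
n_5 = (-0.2156, +0.9765)
n_6 = (-0.9566, +0.2915)
n_7 = (-0.7906, -0.6123)
  (0,1): δ = 156.23°  ·
  (0,2): δ = 124.59°  ·
  (0,3): δ = 53.98°  ·
  (0,4): δ = 9.41°  ✓
  (0,5): δ = 42.73°  ✓
  (0,6): δ = 103.34°  ·
  (0,7): δ = 158.04°  ·
  (1,2): δ = 148.36°  ·
  (1,3): δ = 77.74°  ·
  (1,4): δ = 14.36°  ✓
  (1,5): δ = 18.97°  ✓
  (1,6): δ = 79.57°  ·
  (1,7): δ = 134.28°  ·
  (2,3): δ = 109.39°  ·
  (2,4): δ = 46.00°  ✓
  (2,5): δ = 12.67°  ✓
  (2,6): δ = 47.93°  ✓
  (2,7): δ = 102.64°  ·
  (3,4): δ = 116.61°  ·
  (3,5): δ = 83.29°  ·
  (3,6): δ = 22.68°  ✓
  (3,7): δ = 32.02°  ✓
  (4,5): δ = 146.67°  ·
  (4,6): δ = 86.07°  ·
  (4,7): δ = 31.36°  ✓
  (5,6): δ = 119.40°  ·
  (5,7): δ = 64.69°  ·
  (6,7): δ = 125.30°  ·
antipodal pairs: 10

count = 10; pairs: (0,4), (0,5), (1,4), (1,5), (2,4), (2,5), (2,6), (3,6), (3,7), (4,7)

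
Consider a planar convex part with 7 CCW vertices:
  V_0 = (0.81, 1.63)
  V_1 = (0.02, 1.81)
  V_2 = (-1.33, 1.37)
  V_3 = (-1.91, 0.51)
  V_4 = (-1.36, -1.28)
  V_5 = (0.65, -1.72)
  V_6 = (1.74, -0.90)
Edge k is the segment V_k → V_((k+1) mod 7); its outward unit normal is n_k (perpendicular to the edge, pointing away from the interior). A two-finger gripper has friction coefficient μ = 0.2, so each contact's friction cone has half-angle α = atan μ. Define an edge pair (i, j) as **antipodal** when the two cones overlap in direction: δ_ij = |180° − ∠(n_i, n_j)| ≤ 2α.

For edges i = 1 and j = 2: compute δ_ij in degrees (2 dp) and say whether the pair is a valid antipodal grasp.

δ = 142.05°, invalid

α = atan 0.2 = 11.31°;  2α = 22.62°
edge 1: e_1 = (-1.35, -0.44);  n_1 = (-0.3099, +0.9508)
edge 2: e_2 = (-0.58, -0.86);  n_2 = (-0.8291, +0.5591)
∠(n_1, n_2) = 37.95°
δ = |180° − 37.95°| = 142.05°
142.05° > 2α = 22.62°  →  invalid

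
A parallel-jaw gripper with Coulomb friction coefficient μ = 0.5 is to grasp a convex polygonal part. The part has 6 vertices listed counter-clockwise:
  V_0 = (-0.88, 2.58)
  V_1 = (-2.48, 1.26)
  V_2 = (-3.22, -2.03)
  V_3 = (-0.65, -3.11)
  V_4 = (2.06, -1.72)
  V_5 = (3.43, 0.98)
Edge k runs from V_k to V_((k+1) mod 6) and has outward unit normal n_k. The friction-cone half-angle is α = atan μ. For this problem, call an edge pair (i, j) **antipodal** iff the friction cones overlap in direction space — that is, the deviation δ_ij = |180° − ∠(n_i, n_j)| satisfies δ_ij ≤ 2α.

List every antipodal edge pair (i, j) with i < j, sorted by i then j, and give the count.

count = 6; pairs: (0,3), (0,4), (1,3), (1,4), (2,5), (3,5)

α = atan 0.5 = 26.57°;  2α = 53.13°
n_0 = (-0.6364, +0.7714)
n_1 = (-0.9756, +0.2194)
n_2 = (-0.3874, -0.9219)
n_3 = (+0.4564, -0.8898)
n_4 = (+0.8918, -0.4525)
n_5 = (+0.3480, +0.9375)
  (0,1): δ = 142.20°  ·
  (0,2): δ = 62.32°  ·
  (0,3): δ = 12.37°  ✓
  (0,4): δ = 23.57°  ✓
  (0,5): δ = 120.11°  ·
  (1,2): δ = 100.12°  ·
  (1,3): δ = 50.17°  ✓
  (1,4): δ = 14.23°  ✓
  (1,5): δ = 82.31°  ·
  (2,3): δ = 130.05°  ·
  (2,4): δ = 94.11°  ·
  (2,5): δ = 2.43°  ✓
  (3,4): δ = 144.06°  ·
  (3,5): δ = 47.52°  ✓
  (4,5): δ = 83.46°  ·
antipodal pairs: 6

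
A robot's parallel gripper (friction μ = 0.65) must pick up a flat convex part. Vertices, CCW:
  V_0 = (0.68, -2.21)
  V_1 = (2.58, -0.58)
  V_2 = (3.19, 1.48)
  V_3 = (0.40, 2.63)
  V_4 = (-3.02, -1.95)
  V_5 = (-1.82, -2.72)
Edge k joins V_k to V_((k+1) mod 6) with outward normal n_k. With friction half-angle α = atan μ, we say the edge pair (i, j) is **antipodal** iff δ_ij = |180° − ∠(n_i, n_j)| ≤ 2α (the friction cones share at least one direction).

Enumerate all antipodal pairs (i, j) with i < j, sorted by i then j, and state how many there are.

α = atan 0.65 = 33.02°;  2α = 66.05°
n_0 = (+0.6511, -0.7590)
n_1 = (+0.9588, -0.2839)
n_2 = (+0.3811, +0.9245)
n_3 = (-0.8013, +0.5983)
n_4 = (-0.5400, -0.8416)
n_5 = (+0.1999, -0.9798)
  (0,1): δ = 147.12°  ·
  (0,2): δ = 63.03°  ✓
  (0,3): δ = 12.62°  ✓
  (0,4): δ = 106.69°  ·
  (0,5): δ = 150.90°  ·
  (1,2): δ = 95.91°  ·
  (1,3): δ = 20.25°  ✓
  (1,4): δ = 73.81°  ·
  (1,5): δ = 118.03°  ·
  (2,3): δ = 104.35°  ·
  (2,4): δ = 10.29°  ✓
  (2,5): δ = 33.93°  ✓
  (3,4): δ = 85.94°  ·
  (3,5): δ = 41.72°  ✓
  (4,5): δ = 135.78°  ·
antipodal pairs: 6

count = 6; pairs: (0,2), (0,3), (1,3), (2,4), (2,5), (3,5)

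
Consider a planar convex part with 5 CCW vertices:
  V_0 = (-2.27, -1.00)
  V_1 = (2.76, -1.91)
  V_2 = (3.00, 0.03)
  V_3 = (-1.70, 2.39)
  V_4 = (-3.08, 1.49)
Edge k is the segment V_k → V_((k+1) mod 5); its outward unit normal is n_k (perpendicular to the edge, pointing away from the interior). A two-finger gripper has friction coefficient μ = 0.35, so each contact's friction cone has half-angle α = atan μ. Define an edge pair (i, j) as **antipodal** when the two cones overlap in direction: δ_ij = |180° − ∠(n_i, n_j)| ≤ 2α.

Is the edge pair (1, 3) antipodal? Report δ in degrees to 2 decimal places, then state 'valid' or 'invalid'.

α = atan 0.35 = 19.29°;  2α = 38.58°
edge 1: e_1 = (+0.24, +1.94);  n_1 = (+0.9924, -0.1228)
edge 3: e_3 = (-1.38, -0.90);  n_3 = (-0.5463, +0.8376)
∠(n_1, n_3) = 130.16°
δ = |180° − 130.16°| = 49.84°
49.84° > 2α = 38.58°  →  invalid

δ = 49.84°, invalid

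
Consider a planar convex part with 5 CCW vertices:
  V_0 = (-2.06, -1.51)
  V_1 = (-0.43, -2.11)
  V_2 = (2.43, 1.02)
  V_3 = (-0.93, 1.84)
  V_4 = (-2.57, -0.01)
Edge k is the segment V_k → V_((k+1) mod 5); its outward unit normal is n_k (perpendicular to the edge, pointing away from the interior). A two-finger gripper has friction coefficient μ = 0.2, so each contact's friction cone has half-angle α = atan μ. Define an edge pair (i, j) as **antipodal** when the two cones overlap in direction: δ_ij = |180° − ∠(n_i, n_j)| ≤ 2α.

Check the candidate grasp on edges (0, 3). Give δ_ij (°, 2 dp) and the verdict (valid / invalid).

δ = 68.65°, invalid

α = atan 0.2 = 11.31°;  2α = 22.62°
edge 0: e_0 = (+1.63, -0.60);  n_0 = (-0.3454, -0.9384)
edge 3: e_3 = (-1.64, -1.85);  n_3 = (-0.7483, +0.6634)
∠(n_0, n_3) = 111.35°
δ = |180° − 111.35°| = 68.65°
68.65° > 2α = 22.62°  →  invalid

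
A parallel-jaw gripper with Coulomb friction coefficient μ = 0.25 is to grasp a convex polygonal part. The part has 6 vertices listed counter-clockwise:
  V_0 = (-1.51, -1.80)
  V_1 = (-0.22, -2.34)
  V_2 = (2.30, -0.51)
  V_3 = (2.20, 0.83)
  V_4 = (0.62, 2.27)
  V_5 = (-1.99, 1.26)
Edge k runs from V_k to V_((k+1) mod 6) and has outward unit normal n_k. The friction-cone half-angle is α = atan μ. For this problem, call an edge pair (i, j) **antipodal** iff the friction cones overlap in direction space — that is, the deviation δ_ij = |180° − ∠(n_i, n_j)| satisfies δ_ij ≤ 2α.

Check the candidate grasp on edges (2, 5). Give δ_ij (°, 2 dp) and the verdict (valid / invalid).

δ = 4.65°, valid

α = atan 0.25 = 14.04°;  2α = 28.07°
edge 2: e_2 = (-0.10, +1.34);  n_2 = (+0.9972, +0.0744)
edge 5: e_5 = (+0.48, -3.06);  n_5 = (-0.9879, -0.1550)
∠(n_2, n_5) = 175.35°
δ = |180° − 175.35°| = 4.65°
4.65° ≤ 2α = 28.07°  →  valid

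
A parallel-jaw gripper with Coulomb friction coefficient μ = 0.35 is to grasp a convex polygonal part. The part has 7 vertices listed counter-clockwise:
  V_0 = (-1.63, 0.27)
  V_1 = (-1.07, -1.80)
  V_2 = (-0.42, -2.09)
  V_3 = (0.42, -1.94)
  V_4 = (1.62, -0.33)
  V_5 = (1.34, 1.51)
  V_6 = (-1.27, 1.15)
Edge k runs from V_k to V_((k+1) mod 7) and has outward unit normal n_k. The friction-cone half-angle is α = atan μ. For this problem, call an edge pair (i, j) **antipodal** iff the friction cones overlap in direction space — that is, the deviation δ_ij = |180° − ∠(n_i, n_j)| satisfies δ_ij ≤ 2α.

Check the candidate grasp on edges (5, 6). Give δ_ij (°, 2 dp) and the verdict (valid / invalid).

α = atan 0.35 = 19.29°;  2α = 38.58°
edge 5: e_5 = (-2.61, -0.36);  n_5 = (-0.1366, +0.9906)
edge 6: e_6 = (-0.36, -0.88);  n_6 = (-0.9255, +0.3786)
∠(n_5, n_6) = 59.90°
δ = |180° − 59.90°| = 120.10°
120.10° > 2α = 38.58°  →  invalid

δ = 120.10°, invalid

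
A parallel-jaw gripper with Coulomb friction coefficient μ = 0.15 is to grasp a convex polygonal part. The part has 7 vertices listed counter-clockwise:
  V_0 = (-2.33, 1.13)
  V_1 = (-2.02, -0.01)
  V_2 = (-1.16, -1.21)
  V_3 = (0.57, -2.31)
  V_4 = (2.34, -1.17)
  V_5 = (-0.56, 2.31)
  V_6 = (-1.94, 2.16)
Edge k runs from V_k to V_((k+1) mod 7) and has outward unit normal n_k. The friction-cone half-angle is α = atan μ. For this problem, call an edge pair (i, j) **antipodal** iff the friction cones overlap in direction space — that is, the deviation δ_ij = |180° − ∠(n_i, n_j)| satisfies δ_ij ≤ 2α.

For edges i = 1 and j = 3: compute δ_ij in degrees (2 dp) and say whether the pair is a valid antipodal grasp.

δ = 92.84°, invalid

α = atan 0.15 = 8.53°;  2α = 17.06°
edge 1: e_1 = (+0.86, -1.20);  n_1 = (-0.8128, -0.5825)
edge 3: e_3 = (+1.77, +1.14);  n_3 = (+0.5415, -0.8407)
∠(n_1, n_3) = 87.16°
δ = |180° − 87.16°| = 92.84°
92.84° > 2α = 17.06°  →  invalid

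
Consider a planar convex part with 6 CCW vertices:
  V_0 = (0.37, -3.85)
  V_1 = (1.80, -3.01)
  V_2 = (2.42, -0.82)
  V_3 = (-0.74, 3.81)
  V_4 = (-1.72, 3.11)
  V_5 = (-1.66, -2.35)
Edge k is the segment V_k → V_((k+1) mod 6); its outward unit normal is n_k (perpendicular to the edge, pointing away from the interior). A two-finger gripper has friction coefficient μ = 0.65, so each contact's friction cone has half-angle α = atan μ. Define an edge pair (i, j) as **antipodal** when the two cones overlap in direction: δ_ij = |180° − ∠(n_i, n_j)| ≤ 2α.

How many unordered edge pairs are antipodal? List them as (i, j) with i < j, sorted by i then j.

α = atan 0.65 = 33.02°;  2α = 66.05°
n_0 = (+0.5065, -0.8622)
n_1 = (+0.9622, -0.2724)
n_2 = (+0.8260, +0.5637)
n_3 = (-0.5812, +0.8137)
n_4 = (-0.9999, -0.0110)
n_5 = (-0.5943, -0.8043)
  (0,1): δ = 136.24°  ·
  (0,2): δ = 86.12°  ·
  (0,3): δ = 5.11°  ✓
  (0,4): δ = 60.20°  ✓
  (0,5): δ = 113.11°  ·
  (1,2): δ = 129.88°  ·
  (1,3): δ = 38.66°  ✓
  (1,4): δ = 16.44°  ✓
  (1,5): δ = 69.35°  ·
  (2,3): δ = 88.78°  ·
  (2,4): δ = 33.68°  ✓
  (2,5): δ = 19.22°  ✓
  (3,4): δ = 124.91°  ·
  (3,5): δ = 72.00°  ·
  (4,5): δ = 127.09°  ·
antipodal pairs: 6

count = 6; pairs: (0,3), (0,4), (1,3), (1,4), (2,4), (2,5)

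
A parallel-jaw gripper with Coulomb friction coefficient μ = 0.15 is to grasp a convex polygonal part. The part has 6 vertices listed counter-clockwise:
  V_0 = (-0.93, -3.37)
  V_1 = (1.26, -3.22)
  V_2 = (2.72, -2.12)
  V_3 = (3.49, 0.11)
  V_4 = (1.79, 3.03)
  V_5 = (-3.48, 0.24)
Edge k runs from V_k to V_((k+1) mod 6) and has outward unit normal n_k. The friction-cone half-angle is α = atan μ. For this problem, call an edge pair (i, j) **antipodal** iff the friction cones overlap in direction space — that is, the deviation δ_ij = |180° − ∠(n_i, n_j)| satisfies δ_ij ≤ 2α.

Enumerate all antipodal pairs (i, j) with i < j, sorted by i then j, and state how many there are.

α = atan 0.15 = 8.53°;  2α = 17.06°
n_0 = (+0.0683, -0.9977)
n_1 = (+0.6017, -0.7987)
n_2 = (+0.9452, -0.3264)
n_3 = (+0.8642, +0.5031)
n_4 = (-0.4679, +0.8838)
n_5 = (-0.8168, -0.5769)
  (0,1): δ = 146.92°  ·
  (0,2): δ = 112.97°  ·
  (0,3): δ = 63.71°  ·
  (0,4): δ = 23.98°  ·
  (0,5): δ = 121.32°  ·
  (1,2): δ = 146.04°  ·
  (1,3): δ = 96.79°  ·
  (1,4): δ = 9.10°  ✓
  (1,5): δ = 88.24°  ·
  (2,3): δ = 130.74°  ·
  (2,4): δ = 43.05°  ·
  (2,5): δ = 54.29°  ·
  (3,4): δ = 92.31°  ·
  (3,5): δ = 5.03°  ✓
  (4,5): δ = 82.66°  ·
antipodal pairs: 2

count = 2; pairs: (1,4), (3,5)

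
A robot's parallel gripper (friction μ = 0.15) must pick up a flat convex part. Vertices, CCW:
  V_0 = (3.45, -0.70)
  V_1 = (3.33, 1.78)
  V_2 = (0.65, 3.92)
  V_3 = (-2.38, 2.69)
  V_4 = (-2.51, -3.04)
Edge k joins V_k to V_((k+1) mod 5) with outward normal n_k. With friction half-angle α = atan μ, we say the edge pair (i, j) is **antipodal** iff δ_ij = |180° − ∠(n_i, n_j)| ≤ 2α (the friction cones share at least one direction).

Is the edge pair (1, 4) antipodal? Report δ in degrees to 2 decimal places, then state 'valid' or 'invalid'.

δ = 60.04°, invalid

α = atan 0.15 = 8.53°;  2α = 17.06°
edge 1: e_1 = (-2.68, +2.14);  n_1 = (+0.6240, +0.7814)
edge 4: e_4 = (+5.96, +2.34);  n_4 = (+0.3655, -0.9308)
∠(n_1, n_4) = 119.96°
δ = |180° − 119.96°| = 60.04°
60.04° > 2α = 17.06°  →  invalid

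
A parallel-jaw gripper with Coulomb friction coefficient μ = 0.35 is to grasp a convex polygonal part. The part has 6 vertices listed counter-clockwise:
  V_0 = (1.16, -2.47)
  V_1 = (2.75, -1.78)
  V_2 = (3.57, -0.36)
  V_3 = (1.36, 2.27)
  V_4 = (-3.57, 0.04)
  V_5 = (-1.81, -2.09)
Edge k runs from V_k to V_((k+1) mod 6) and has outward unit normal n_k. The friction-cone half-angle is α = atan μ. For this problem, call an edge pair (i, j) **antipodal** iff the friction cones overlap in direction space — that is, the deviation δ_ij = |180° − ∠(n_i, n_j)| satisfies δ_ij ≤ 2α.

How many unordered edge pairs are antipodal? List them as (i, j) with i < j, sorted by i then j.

count = 4; pairs: (0,3), (1,3), (2,4), (3,5)

α = atan 0.35 = 19.29°;  2α = 38.58°
n_0 = (+0.3981, -0.9173)
n_1 = (+0.8660, -0.5001)
n_2 = (+0.7656, +0.6433)
n_3 = (-0.4121, +0.9111)
n_4 = (-0.7709, -0.6370)
n_5 = (-0.1269, -0.9919)
  (0,1): δ = 143.46°  ·
  (0,2): δ = 73.42°  ·
  (0,3): δ = 0.88°  ✓
  (0,4): δ = 106.11°  ·
  (0,5): δ = 149.25°  ·
  (1,2): δ = 109.95°  ·
  (1,3): δ = 35.66°  ✓
  (1,4): δ = 69.57°  ·
  (1,5): δ = 112.71°  ·
  (2,3): δ = 105.70°  ·
  (2,4): δ = 0.47°  ✓
  (2,5): δ = 42.67°  ·
  (3,4): δ = 74.77°  ·
  (3,5): δ = 31.63°  ✓
  (4,5): δ = 136.86°  ·
antipodal pairs: 4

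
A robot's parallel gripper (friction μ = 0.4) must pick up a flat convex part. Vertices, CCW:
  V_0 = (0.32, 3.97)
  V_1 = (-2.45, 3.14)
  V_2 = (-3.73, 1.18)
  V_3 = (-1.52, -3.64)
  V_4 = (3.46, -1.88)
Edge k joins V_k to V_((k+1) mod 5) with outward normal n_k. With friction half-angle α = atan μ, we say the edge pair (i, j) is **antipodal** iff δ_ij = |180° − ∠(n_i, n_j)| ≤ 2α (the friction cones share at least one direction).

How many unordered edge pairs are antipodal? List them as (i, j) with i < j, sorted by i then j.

α = atan 0.4 = 21.80°;  2α = 43.60°
n_0 = (-0.2870, +0.9579)
n_1 = (-0.8373, +0.5468)
n_2 = (-0.9090, -0.4168)
n_3 = (+0.3332, -0.9429)
n_4 = (+0.8811, +0.4729)
  (0,1): δ = 139.83°  ·
  (0,2): δ = 82.05°  ·
  (0,3): δ = 2.78°  ✓
  (0,4): δ = 101.54°  ·
  (1,2): δ = 122.22°  ·
  (1,3): δ = 37.39°  ✓
  (1,4): δ = 61.37°  ·
  (2,3): δ = 95.17°  ·
  (2,4): δ = 3.59°  ✓
  (3,4): δ = 81.24°  ·
antipodal pairs: 3

count = 3; pairs: (0,3), (1,3), (2,4)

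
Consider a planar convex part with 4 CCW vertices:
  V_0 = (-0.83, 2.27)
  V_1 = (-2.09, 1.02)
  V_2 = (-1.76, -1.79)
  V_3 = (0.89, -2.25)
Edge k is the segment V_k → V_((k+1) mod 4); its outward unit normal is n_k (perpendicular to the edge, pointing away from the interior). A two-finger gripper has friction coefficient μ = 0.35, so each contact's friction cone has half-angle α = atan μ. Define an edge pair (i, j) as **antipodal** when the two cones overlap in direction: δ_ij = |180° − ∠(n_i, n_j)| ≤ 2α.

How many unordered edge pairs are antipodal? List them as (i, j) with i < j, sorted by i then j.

α = atan 0.35 = 19.29°;  2α = 38.58°
n_0 = (-0.7043, +0.7099)
n_1 = (-0.9932, -0.1166)
n_2 = (-0.1710, -0.9853)
n_3 = (+0.9346, +0.3557)
  (0,1): δ = 128.07°  ·
  (0,2): δ = 54.62°  ·
  (0,3): δ = 66.06°  ·
  (1,2): δ = 106.55°  ·
  (1,3): δ = 14.14°  ✓
  (2,3): δ = 59.32°  ·
antipodal pairs: 1

count = 1; pairs: (1,3)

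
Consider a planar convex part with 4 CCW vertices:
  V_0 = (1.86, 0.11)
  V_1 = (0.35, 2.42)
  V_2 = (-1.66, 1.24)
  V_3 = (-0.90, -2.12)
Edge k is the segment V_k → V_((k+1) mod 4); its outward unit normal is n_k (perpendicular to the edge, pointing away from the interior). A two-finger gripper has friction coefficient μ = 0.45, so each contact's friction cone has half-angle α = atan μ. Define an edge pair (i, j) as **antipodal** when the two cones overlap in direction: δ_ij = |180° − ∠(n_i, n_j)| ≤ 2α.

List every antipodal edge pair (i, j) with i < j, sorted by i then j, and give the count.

α = atan 0.45 = 24.23°;  2α = 48.46°
n_0 = (+0.8370, +0.5472)
n_1 = (-0.5063, +0.8624)
n_2 = (-0.9754, -0.2206)
n_3 = (+0.6285, -0.7778)
  (0,1): δ = 92.76°  ·
  (0,2): δ = 20.43°  ✓
  (0,3): δ = 95.77°  ·
  (1,2): δ = 107.67°  ·
  (1,3): δ = 8.52°  ✓
  (2,3): δ = 63.81°  ·
antipodal pairs: 2

count = 2; pairs: (0,2), (1,3)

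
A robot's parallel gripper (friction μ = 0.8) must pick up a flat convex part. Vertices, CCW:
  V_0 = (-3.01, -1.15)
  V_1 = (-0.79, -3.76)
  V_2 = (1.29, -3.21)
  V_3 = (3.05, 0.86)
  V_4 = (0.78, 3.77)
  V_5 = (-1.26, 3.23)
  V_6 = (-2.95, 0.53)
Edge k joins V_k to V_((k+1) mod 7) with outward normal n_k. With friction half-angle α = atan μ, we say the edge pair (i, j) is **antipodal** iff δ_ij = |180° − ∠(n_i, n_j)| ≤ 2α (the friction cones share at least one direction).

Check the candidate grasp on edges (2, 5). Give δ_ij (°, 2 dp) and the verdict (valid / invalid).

δ = 8.66°, valid

α = atan 0.8 = 38.66°;  2α = 77.32°
edge 2: e_2 = (+1.76, +4.07);  n_2 = (+0.9179, -0.3969)
edge 5: e_5 = (-1.69, -2.70);  n_5 = (-0.8476, +0.5306)
∠(n_2, n_5) = 171.34°
δ = |180° − 171.34°| = 8.66°
8.66° ≤ 2α = 77.32°  →  valid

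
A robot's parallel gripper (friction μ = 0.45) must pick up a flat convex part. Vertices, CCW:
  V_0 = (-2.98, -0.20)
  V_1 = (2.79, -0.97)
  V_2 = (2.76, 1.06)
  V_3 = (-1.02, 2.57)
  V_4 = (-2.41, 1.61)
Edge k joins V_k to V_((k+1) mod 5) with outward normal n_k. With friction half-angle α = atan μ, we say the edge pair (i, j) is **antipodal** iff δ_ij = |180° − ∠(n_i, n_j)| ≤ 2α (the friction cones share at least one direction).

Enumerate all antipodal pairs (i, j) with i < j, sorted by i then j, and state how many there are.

α = atan 0.45 = 24.23°;  2α = 48.46°
n_0 = (-0.1323, -0.9912)
n_1 = (+0.9999, +0.0148)
n_2 = (+0.3710, +0.9286)
n_3 = (-0.5683, +0.8228)
n_4 = (-0.9538, +0.3004)
  (0,1): δ = 81.55°  ·
  (0,2): δ = 14.17°  ✓
  (0,3): δ = 42.23°  ✓
  (0,4): δ = 80.12°  ·
  (1,2): δ = 112.62°  ·
  (1,3): δ = 56.22°  ·
  (1,4): δ = 18.33°  ✓
  (2,3): δ = 123.59°  ·
  (2,4): δ = 85.70°  ·
  (3,4): δ = 142.11°  ·
antipodal pairs: 3

count = 3; pairs: (0,2), (0,3), (1,4)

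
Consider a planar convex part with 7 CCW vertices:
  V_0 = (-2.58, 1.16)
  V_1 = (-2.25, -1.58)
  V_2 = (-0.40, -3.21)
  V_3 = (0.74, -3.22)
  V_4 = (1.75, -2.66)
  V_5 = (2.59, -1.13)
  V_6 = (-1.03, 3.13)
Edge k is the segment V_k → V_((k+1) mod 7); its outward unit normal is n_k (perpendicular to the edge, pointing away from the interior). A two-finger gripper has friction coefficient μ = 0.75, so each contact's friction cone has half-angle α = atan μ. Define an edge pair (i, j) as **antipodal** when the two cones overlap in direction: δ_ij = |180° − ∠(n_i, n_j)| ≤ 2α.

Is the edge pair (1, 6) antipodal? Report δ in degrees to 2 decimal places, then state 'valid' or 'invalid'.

δ = 93.19°, invalid

α = atan 0.75 = 36.87°;  2α = 73.74°
edge 1: e_1 = (+1.85, -1.63);  n_1 = (-0.6611, -0.7503)
edge 6: e_6 = (-1.55, -1.97);  n_6 = (-0.7859, +0.6183)
∠(n_1, n_6) = 86.81°
δ = |180° − 86.81°| = 93.19°
93.19° > 2α = 73.74°  →  invalid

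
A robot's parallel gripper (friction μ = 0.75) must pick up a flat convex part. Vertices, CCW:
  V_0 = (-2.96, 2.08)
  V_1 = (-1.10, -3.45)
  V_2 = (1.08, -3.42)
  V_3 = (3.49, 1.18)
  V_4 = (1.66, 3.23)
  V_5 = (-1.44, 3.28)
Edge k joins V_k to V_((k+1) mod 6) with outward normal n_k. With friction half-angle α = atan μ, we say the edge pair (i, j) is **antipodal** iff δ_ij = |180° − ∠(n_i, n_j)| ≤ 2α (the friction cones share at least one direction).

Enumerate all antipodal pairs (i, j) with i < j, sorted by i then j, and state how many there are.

count = 8; pairs: (0,2), (0,3), (0,4), (1,3), (1,4), (1,5), (2,4), (2,5)

α = atan 0.75 = 36.87°;  2α = 73.74°
n_0 = (-0.9478, -0.3188)
n_1 = (+0.0138, -0.9999)
n_2 = (+0.8858, -0.4641)
n_3 = (+0.7460, +0.6659)
n_4 = (+0.0161, +0.9999)
n_5 = (-0.6196, +0.7849)
  (0,1): δ = 107.80°  ·
  (0,2): δ = 46.24°  ✓
  (0,3): δ = 23.16°  ✓
  (0,4): δ = 70.49°  ✓
  (0,5): δ = 109.70°  ·
  (1,2): δ = 118.44°  ·
  (1,3): δ = 49.03°  ✓
  (1,4): δ = 1.71°  ✓
  (1,5): δ = 37.50°  ✓
  (2,3): δ = 110.59°  ·
  (2,4): δ = 63.27°  ✓
  (2,5): δ = 24.06°  ✓
  (3,4): δ = 132.68°  ·
  (3,5): δ = 93.46°  ·
  (4,5): δ = 140.79°  ·
antipodal pairs: 8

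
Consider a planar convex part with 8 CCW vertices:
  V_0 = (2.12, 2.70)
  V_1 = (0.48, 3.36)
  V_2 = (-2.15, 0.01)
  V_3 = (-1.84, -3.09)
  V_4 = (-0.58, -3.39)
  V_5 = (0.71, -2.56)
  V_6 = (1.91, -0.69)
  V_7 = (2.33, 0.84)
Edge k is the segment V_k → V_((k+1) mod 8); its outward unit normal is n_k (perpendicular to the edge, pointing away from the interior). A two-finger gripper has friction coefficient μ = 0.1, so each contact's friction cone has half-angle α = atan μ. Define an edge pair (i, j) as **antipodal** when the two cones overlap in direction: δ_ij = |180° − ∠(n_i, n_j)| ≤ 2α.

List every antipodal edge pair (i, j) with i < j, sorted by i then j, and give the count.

α = atan 0.1 = 5.71°;  2α = 11.42°
n_0 = (+0.3733, +0.9277)
n_1 = (-0.7866, +0.6175)
n_2 = (-0.9950, -0.0995)
n_3 = (-0.2316, -0.9728)
n_4 = (+0.5411, -0.8410)
n_5 = (+0.8416, -0.5401)
n_6 = (+0.9643, -0.2647)
n_7 = (+0.9937, +0.1122)
  (0,1): δ = 106.21°  ·
  (0,2): δ = 62.37°  ·
  (0,3): δ = 8.53°  ✓
  (0,4): δ = 54.68°  ·
  (0,5): δ = 79.23°  ·
  (0,6): δ = 96.57°  ·
  (0,7): δ = 118.36°  ·
  (1,2): δ = 136.15°  ·
  (1,3): δ = 65.26°  ·
  (1,4): δ = 19.11°  ·
  (1,5): δ = 5.45°  ✓
  (1,6): δ = 22.78°  ·
  (1,7): δ = 44.58°  ·
  (2,3): δ = 109.10°  ·
  (2,4): δ = 62.95°  ·
  (2,5): δ = 38.40°  ·
  (2,6): δ = 21.06°  ·
  (2,7): δ = 0.73°  ✓
  (3,4): δ = 133.85°  ·
  (3,5): δ = 109.30°  ·
  (3,6): δ = 91.96°  ·
  (3,7): δ = 70.17°  ·
  (4,5): δ = 155.45°  ·
  (4,6): δ = 138.11°  ·
  (4,7): δ = 116.32°  ·
  (5,6): δ = 162.66°  ·
  (5,7): δ = 140.87°  ·
  (6,7): δ = 158.21°  ·
antipodal pairs: 3

count = 3; pairs: (0,3), (1,5), (2,7)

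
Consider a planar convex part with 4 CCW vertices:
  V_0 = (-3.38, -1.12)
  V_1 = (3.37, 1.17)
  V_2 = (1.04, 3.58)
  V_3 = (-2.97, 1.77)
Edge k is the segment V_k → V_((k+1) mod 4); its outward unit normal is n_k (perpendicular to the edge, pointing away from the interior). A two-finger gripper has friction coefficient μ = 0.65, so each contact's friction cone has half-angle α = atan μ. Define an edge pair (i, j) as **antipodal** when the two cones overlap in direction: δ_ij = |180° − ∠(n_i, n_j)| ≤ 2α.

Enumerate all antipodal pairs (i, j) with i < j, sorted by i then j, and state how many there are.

count = 4; pairs: (0,1), (0,2), (0,3), (1,3)

α = atan 0.65 = 33.02°;  2α = 66.05°
n_0 = (+0.3213, -0.9470)
n_1 = (+0.7189, +0.6951)
n_2 = (-0.4114, +0.9115)
n_3 = (-0.9901, +0.1405)
  (0,1): δ = 64.71°  ✓
  (0,2): δ = 5.55°  ✓
  (0,3): δ = 63.19°  ✓
  (1,2): δ = 109.74°  ·
  (1,3): δ = 52.11°  ✓
  (2,3): δ = 122.37°  ·
antipodal pairs: 4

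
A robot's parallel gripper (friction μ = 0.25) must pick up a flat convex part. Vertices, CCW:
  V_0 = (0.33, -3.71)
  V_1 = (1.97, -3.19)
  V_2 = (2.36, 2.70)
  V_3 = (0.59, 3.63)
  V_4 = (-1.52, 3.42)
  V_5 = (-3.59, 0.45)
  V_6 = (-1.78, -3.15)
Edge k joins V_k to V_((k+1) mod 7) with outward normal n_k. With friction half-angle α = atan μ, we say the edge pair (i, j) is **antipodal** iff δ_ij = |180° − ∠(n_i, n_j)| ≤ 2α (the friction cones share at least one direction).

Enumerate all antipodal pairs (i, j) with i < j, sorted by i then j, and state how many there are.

count = 3; pairs: (0,3), (2,6), (3,6)

α = atan 0.25 = 14.04°;  2α = 28.07°
n_0 = (+0.3022, -0.9532)
n_1 = (+0.9978, -0.0661)
n_2 = (+0.4651, +0.8852)
n_3 = (-0.0990, +0.9951)
n_4 = (-0.8204, +0.5718)
n_5 = (-0.8934, -0.4492)
n_6 = (-0.2565, -0.9665)
  (0,1): δ = 111.38°  ·
  (0,2): δ = 45.31°  ·
  (0,3): δ = 11.91°  ✓
  (0,4): δ = 37.53°  ·
  (0,5): δ = 99.10°  ·
  (0,6): δ = 147.54°  ·
  (1,2): δ = 113.93°  ·
  (1,3): δ = 80.53°  ·
  (1,4): δ = 31.09°  ·
  (1,5): δ = 30.48°  ·
  (1,6): δ = 78.92°  ·
  (2,3): δ = 146.60°  ·
  (2,4): δ = 97.16°  ·
  (2,5): δ = 35.59°  ·
  (2,6): δ = 12.85°  ✓
  (3,4): δ = 130.56°  ·
  (3,5): δ = 68.99°  ·
  (3,6): δ = 20.55°  ✓
  (4,5): δ = 118.43°  ·
  (4,6): δ = 69.99°  ·
  (5,6): δ = 131.56°  ·
antipodal pairs: 3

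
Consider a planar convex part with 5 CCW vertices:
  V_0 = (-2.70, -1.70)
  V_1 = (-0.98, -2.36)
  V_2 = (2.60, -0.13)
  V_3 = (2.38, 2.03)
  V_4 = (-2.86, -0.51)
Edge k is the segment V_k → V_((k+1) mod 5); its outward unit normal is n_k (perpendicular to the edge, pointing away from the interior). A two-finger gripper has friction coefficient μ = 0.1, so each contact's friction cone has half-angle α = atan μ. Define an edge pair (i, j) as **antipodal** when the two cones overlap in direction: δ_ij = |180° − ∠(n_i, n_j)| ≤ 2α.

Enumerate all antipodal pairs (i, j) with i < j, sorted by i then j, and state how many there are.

count = 2; pairs: (1,3), (2,4)

α = atan 0.1 = 5.71°;  2α = 11.42°
n_0 = (-0.3583, -0.9336)
n_1 = (+0.5287, -0.8488)
n_2 = (+0.9949, +0.1013)
n_3 = (-0.4362, +0.8999)
n_4 = (-0.9911, -0.1333)
  (0,1): δ = 127.09°  ·
  (0,2): δ = 63.19°  ·
  (0,3): δ = 46.85°  ·
  (0,4): δ = 118.65°  ·
  (1,2): δ = 116.10°  ·
  (1,3): δ = 6.06°  ✓
  (1,4): δ = 65.74°  ·
  (2,3): δ = 69.95°  ·
  (2,4): δ = 1.84°  ✓
  (3,4): δ = 108.20°  ·
antipodal pairs: 2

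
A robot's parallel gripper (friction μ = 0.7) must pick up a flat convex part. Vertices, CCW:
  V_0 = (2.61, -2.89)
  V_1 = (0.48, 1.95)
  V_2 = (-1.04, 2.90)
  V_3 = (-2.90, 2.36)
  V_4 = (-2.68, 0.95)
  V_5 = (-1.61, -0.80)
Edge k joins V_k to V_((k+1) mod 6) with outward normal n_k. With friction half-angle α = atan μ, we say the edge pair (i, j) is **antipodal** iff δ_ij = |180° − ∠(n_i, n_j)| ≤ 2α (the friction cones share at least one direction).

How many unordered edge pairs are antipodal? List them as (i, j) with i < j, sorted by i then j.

α = atan 0.7 = 34.99°;  2α = 69.98°
n_0 = (+0.9153, +0.4028)
n_1 = (+0.5300, +0.8480)
n_2 = (-0.2788, +0.9603)
n_3 = (-0.9880, -0.1542)
n_4 = (-0.8532, -0.5216)
n_5 = (-0.4438, -0.8961)
  (0,1): δ = 145.76°  ·
  (0,2): δ = 97.56°  ·
  (0,3): δ = 14.89°  ✓
  (0,4): δ = 7.69°  ✓
  (0,5): δ = 39.90°  ✓
  (1,2): δ = 131.81°  ·
  (1,3): δ = 49.13°  ✓
  (1,4): δ = 26.55°  ✓
  (1,5): δ = 5.66°  ✓
  (2,3): δ = 97.32°  ·
  (2,4): δ = 74.75°  ·
  (2,5): δ = 42.54°  ✓
  (3,4): δ = 157.43°  ·
  (3,5): δ = 125.22°  ·
  (4,5): δ = 147.79°  ·
antipodal pairs: 7

count = 7; pairs: (0,3), (0,4), (0,5), (1,3), (1,4), (1,5), (2,5)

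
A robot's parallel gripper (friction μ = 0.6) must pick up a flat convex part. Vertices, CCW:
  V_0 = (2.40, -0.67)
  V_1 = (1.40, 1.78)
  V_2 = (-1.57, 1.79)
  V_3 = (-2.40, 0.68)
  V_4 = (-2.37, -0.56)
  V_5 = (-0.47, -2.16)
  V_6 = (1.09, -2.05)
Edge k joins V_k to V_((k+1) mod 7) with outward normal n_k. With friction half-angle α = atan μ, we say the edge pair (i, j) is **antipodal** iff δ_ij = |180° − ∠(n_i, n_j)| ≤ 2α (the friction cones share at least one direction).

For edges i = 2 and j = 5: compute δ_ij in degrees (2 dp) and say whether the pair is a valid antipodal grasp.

α = atan 0.6 = 30.96°;  2α = 61.93°
edge 2: e_2 = (-0.83, -1.11);  n_2 = (-0.8009, +0.5988)
edge 5: e_5 = (+1.56, +0.11);  n_5 = (+0.0703, -0.9975)
∠(n_2, n_5) = 130.82°
δ = |180° − 130.82°| = 49.18°
49.18° ≤ 2α = 61.93°  →  valid

δ = 49.18°, valid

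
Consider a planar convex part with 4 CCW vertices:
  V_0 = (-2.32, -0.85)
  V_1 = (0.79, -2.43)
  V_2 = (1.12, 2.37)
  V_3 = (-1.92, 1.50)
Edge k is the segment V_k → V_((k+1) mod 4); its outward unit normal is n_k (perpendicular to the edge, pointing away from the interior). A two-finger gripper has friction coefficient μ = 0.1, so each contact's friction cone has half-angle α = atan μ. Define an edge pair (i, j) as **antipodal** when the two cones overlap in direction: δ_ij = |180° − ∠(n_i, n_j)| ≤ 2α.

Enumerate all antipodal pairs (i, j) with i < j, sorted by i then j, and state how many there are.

α = atan 0.1 = 5.71°;  2α = 11.42°
n_0 = (-0.4529, -0.8915)
n_1 = (+0.9976, -0.0686)
n_2 = (-0.2751, +0.9614)
n_3 = (-0.9858, +0.1678)
  (0,1): δ = 67.00°  ·
  (0,2): δ = 42.90°  ·
  (0,3): δ = 107.27°  ·
  (1,2): δ = 70.10°  ·
  (1,3): δ = 5.73°  ✓
  (2,3): δ = 115.63°  ·
antipodal pairs: 1

count = 1; pairs: (1,3)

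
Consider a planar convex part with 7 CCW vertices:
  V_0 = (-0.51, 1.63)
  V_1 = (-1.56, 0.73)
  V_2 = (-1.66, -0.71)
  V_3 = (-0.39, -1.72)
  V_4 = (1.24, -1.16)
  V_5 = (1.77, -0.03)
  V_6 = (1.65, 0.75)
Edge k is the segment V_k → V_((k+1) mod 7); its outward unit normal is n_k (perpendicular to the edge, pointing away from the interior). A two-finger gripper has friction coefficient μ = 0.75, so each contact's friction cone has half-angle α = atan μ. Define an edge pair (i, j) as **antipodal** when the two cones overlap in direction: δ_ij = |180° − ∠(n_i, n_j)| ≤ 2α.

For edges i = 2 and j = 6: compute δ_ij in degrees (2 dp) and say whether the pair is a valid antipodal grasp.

α = atan 0.75 = 36.87°;  2α = 73.74°
edge 2: e_2 = (+1.27, -1.01);  n_2 = (-0.6224, -0.7827)
edge 6: e_6 = (-2.16, +0.88);  n_6 = (+0.3773, +0.9261)
∠(n_2, n_6) = 163.67°
δ = |180° − 163.67°| = 16.33°
16.33° ≤ 2α = 73.74°  →  valid

δ = 16.33°, valid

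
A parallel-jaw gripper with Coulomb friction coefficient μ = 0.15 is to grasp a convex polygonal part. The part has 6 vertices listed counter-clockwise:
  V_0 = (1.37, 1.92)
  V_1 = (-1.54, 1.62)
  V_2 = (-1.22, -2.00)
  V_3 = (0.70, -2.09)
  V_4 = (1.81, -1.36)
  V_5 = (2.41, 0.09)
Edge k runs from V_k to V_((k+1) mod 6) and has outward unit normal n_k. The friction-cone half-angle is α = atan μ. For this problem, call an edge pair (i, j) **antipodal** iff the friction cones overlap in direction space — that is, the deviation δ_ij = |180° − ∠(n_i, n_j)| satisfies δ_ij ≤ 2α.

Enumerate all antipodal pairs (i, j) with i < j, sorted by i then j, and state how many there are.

count = 1; pairs: (0,2)

α = atan 0.15 = 8.53°;  2α = 17.06°
n_0 = (-0.1025, +0.9947)
n_1 = (-0.9961, -0.0881)
n_2 = (-0.0468, -0.9989)
n_3 = (+0.5495, -0.8355)
n_4 = (+0.9240, -0.3824)
n_5 = (+0.8694, +0.4941)
  (0,1): δ = 90.83°  ·
  (0,2): δ = 8.57°  ✓
  (0,3): δ = 27.45°  ·
  (0,4): δ = 61.63°  ·
  (0,5): δ = 113.72°  ·
  (1,2): δ = 97.74°  ·
  (1,3): δ = 61.72°  ·
  (1,4): δ = 27.53°  ·
  (1,5): δ = 24.56°  ·
  (2,3): δ = 143.98°  ·
  (2,4): δ = 109.80°  ·
  (2,5): δ = 57.71°  ·
  (3,4): δ = 145.81°  ·
  (3,5): δ = 93.72°  ·
  (4,5): δ = 127.91°  ·
antipodal pairs: 1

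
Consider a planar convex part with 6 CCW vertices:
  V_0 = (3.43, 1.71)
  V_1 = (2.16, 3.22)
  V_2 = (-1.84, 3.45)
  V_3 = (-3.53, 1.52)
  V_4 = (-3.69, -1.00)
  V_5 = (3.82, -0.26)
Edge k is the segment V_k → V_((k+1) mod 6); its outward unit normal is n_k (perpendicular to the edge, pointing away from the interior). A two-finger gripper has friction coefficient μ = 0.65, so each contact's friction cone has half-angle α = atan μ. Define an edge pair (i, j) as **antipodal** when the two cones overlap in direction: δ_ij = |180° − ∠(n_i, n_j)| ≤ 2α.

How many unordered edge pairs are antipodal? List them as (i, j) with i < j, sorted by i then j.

count = 6; pairs: (0,3), (0,4), (1,4), (2,4), (2,5), (3,5)

α = atan 0.65 = 33.02°;  2α = 66.05°
n_0 = (+0.7653, +0.6437)
n_1 = (+0.0574, +0.9984)
n_2 = (-0.7523, +0.6588)
n_3 = (-0.9980, +0.0634)
n_4 = (+0.0981, -0.9952)
n_5 = (+0.9810, +0.1942)
  (0,1): δ = 133.36°  ·
  (0,2): δ = 81.27°  ·
  (0,3): δ = 43.70°  ✓
  (0,4): δ = 55.56°  ✓
  (0,5): δ = 151.13°  ·
  (1,2): δ = 127.92°  ·
  (1,3): δ = 90.34°  ·
  (1,4): δ = 8.92°  ✓
  (1,5): δ = 104.49°  ·
  (2,3): δ = 142.43°  ·
  (2,4): δ = 43.17°  ✓
  (2,5): δ = 52.40°  ✓
  (3,4): δ = 80.74°  ·
  (3,5): δ = 14.83°  ✓
  (4,5): δ = 84.43°  ·
antipodal pairs: 6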